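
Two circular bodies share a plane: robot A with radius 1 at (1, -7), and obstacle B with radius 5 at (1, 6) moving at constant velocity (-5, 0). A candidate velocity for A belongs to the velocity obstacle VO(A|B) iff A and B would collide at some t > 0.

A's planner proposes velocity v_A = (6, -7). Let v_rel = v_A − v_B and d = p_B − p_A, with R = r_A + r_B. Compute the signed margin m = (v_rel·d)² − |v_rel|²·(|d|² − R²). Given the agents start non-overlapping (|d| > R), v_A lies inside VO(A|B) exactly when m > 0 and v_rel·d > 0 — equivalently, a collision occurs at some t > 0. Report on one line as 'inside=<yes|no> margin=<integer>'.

d = (0, 13),  |d|² = 169;  R = 1+5 = 6,  c = 169−6² = 133
v_rel = (11, -7),  |v_rel|² = 170;  v_rel·d = (11)·(0) + (-7)·(13) = -91
170·t² + 182·t + 133 = 0  ⇒  m = (-91)² − 170·133 = -14329
m = -14329 < 0,  v_rel·d = -91 < 0  ⇒  outside

inside=no margin=-14329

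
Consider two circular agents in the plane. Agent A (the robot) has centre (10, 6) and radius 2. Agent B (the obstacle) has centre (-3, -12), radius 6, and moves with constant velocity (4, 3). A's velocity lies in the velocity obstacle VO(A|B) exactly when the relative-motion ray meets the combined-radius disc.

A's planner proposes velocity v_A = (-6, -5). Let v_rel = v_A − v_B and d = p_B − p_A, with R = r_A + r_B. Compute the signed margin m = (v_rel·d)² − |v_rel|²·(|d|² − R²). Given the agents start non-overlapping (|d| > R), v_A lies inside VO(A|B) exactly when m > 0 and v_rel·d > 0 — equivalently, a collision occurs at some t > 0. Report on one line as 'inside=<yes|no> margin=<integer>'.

d = (-13, -18),  |d|² = 493;  R = 2+6 = 8,  c = 493−8² = 429
v_rel = (-10, -8),  |v_rel|² = 164;  v_rel·d = (-10)·(-13) + (-8)·(-18) = 274
164·t² − 548·t + 429 = 0  ⇒  m = 274² − 164·429 = 4720
m = 4720 > 0,  v_rel·d = 274 > 0  ⇒  inside

inside=yes margin=4720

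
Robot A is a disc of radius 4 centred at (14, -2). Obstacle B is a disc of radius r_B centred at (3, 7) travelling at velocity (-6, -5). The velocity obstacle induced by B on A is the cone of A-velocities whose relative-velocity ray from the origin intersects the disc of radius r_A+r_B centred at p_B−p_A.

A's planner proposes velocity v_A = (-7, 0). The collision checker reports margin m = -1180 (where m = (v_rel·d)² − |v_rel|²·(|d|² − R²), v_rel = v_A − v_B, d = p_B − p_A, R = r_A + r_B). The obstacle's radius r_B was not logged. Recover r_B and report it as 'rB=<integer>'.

m = -1180
d = (-11, 9);  v_rel = (-1, 5),  |v_rel|² = 26
v_rel×d = (-1)·(9) − (5)·(-11) = 46
since m = R²·26 − 46²:  R² = (2116 + -1180) / 26 = 36
R = √36 = 6  ⇒  r_B = 6 − 4 = 2

rB=2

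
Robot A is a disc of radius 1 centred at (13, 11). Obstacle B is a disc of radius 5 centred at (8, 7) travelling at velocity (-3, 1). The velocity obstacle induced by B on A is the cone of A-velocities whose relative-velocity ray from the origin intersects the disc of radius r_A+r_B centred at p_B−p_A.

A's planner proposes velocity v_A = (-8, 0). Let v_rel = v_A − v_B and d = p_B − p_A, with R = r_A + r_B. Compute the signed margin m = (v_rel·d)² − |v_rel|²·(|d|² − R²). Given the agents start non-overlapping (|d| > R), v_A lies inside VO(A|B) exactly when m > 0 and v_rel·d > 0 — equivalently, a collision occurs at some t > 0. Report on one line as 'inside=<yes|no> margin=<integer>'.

d = (-5, -4),  |d|² = 41;  R = 1+5 = 6,  c = 41−6² = 5
v_rel = (-5, -1),  |v_rel|² = 26;  v_rel·d = (-5)·(-5) + (-1)·(-4) = 29
26·t² − 58·t + 5 = 0  ⇒  m = 29² − 26·5 = 711
m = 711 > 0,  v_rel·d = 29 > 0  ⇒  inside

inside=yes margin=711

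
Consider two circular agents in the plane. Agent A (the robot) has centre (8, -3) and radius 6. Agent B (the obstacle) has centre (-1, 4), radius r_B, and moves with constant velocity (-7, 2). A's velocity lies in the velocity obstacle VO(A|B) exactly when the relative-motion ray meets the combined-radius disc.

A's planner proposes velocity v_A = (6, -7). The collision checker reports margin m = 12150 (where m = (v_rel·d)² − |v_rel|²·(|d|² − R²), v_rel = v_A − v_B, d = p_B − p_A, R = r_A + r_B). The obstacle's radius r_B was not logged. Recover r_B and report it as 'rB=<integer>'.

m = 12150
d = (-9, 7);  v_rel = (13, -9),  |v_rel|² = 250
v_rel×d = (13)·(7) − (-9)·(-9) = 10
since m = R²·250 − 10²:  R² = (100 + 12150) / 250 = 49
R = √49 = 7  ⇒  r_B = 7 − 6 = 1

rB=1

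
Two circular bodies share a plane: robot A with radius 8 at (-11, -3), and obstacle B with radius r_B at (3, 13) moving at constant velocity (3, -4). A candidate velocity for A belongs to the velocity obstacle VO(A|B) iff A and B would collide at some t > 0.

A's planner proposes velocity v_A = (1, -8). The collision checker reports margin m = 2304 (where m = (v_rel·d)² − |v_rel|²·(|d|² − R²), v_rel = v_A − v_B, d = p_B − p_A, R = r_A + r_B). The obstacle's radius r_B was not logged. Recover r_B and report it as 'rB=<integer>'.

m = 2304
d = (14, 16);  v_rel = (-2, -4),  |v_rel|² = 20
v_rel×d = (-2)·(16) − (-4)·(14) = 24
since m = R²·20 − 24²:  R² = (576 + 2304) / 20 = 144
R = √144 = 12  ⇒  r_B = 12 − 8 = 4

rB=4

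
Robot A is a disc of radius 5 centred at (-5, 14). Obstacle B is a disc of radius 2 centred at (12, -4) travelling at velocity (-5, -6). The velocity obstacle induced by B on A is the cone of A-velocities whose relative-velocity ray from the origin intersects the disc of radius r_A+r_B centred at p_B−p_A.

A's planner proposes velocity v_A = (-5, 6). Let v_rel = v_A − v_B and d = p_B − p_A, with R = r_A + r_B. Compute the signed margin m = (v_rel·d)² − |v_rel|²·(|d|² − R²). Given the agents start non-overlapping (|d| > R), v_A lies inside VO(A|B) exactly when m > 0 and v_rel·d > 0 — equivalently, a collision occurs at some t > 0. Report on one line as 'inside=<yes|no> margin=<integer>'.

d = (17, -18),  |d|² = 613;  R = 5+2 = 7,  c = 613−7² = 564
v_rel = (0, 12),  |v_rel|² = 144;  v_rel·d = (0)·(17) + (12)·(-18) = -216
144·t² + 432·t + 564 = 0  ⇒  m = (-216)² − 144·564 = -34560
m = -34560 < 0,  v_rel·d = -216 < 0  ⇒  outside

inside=no margin=-34560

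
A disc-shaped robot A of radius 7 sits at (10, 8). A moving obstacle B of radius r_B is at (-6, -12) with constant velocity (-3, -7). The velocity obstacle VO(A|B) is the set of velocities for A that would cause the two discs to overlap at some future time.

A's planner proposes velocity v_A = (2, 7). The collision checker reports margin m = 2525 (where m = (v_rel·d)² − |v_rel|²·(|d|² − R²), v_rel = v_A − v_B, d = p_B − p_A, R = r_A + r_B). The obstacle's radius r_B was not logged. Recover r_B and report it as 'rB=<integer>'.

m = 2525
d = (-16, -20);  v_rel = (5, 14),  |v_rel|² = 221
v_rel×d = (5)·(-20) − (14)·(-16) = 124
since m = R²·221 − 124²:  R² = (15376 + 2525) / 221 = 81
R = √81 = 9  ⇒  r_B = 9 − 7 = 2

rB=2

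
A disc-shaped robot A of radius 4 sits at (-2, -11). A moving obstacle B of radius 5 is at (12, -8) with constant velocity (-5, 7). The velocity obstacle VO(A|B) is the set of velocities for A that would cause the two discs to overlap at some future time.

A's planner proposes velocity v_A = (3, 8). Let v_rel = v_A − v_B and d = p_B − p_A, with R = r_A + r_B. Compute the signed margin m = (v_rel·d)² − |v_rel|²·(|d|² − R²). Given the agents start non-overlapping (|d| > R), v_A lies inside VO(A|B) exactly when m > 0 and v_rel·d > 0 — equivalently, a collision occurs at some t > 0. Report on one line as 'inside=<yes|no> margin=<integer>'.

d = (14, 3),  |d|² = 205;  R = 4+5 = 9,  c = 205−9² = 124
v_rel = (8, 1),  |v_rel|² = 65;  v_rel·d = (8)·(14) + (1)·(3) = 115
65·t² − 230·t + 124 = 0  ⇒  m = 115² − 65·124 = 5165
m = 5165 > 0,  v_rel·d = 115 > 0  ⇒  inside

inside=yes margin=5165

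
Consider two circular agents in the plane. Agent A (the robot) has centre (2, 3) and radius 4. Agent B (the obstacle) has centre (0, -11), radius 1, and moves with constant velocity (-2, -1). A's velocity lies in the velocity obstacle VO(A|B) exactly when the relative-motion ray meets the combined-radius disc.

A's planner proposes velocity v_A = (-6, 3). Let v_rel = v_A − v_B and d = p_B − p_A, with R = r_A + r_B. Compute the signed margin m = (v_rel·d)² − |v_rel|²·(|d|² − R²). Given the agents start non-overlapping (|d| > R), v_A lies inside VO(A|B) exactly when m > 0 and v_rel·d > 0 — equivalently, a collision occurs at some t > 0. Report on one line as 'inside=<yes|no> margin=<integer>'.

d = (-2, -14),  |d|² = 200;  R = 4+1 = 5,  c = 200−5² = 175
v_rel = (-4, 4),  |v_rel|² = 32;  v_rel·d = (-4)·(-2) + (4)·(-14) = -48
32·t² + 96·t + 175 = 0  ⇒  m = (-48)² − 32·175 = -3296
m = -3296 < 0,  v_rel·d = -48 < 0  ⇒  outside

inside=no margin=-3296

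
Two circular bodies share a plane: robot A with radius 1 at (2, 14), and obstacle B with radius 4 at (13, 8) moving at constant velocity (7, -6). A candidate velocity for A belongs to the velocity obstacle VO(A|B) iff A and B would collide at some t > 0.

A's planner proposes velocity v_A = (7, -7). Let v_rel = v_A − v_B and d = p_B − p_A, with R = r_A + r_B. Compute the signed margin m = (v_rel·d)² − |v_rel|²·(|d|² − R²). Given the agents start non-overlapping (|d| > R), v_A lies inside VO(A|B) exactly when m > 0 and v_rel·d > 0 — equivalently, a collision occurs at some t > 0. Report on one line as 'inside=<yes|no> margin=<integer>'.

d = (11, -6),  |d|² = 157;  R = 1+4 = 5,  c = 157−5² = 132
v_rel = (0, -1),  |v_rel|² = 1;  v_rel·d = (0)·(11) + (-1)·(-6) = 6
1·t² − 12·t + 132 = 0  ⇒  m = 6² − 1·132 = -96
m = -96 < 0,  v_rel·d = 6 > 0  ⇒  outside

inside=no margin=-96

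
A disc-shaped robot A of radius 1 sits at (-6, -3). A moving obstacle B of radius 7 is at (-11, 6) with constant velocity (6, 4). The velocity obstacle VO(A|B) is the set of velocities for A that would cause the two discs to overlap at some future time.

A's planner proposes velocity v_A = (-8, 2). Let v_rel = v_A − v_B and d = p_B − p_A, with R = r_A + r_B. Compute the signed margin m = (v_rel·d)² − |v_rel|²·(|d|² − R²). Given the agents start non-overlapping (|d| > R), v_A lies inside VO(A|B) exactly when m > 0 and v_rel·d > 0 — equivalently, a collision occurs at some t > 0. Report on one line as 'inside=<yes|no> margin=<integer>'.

d = (-5, 9),  |d|² = 106;  R = 1+7 = 8,  c = 106−8² = 42
v_rel = (-14, -2),  |v_rel|² = 200;  v_rel·d = (-14)·(-5) + (-2)·(9) = 52
200·t² − 104·t + 42 = 0  ⇒  m = 52² − 200·42 = -5696
m = -5696 < 0,  v_rel·d = 52 > 0  ⇒  outside

inside=no margin=-5696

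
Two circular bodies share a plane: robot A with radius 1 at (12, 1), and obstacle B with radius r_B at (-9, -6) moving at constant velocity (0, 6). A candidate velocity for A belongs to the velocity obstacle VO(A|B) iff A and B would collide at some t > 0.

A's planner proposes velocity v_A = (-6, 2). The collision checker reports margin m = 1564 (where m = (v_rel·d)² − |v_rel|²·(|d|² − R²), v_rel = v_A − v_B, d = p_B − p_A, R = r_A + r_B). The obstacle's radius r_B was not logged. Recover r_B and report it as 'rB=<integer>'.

m = 1564
d = (-21, -7);  v_rel = (-6, -4),  |v_rel|² = 52
v_rel×d = (-6)·(-7) − (-4)·(-21) = -42
since m = R²·52 − (-42)²:  R² = (1764 + 1564) / 52 = 64
R = √64 = 8  ⇒  r_B = 8 − 1 = 7

rB=7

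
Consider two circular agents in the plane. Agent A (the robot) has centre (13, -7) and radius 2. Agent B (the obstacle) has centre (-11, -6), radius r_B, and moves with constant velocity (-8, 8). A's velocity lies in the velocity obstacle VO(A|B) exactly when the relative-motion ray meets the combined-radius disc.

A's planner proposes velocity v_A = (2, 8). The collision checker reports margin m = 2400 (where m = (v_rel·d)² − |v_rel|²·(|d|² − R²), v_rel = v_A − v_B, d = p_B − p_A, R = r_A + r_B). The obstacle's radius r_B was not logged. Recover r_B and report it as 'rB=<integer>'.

m = 2400
d = (-24, 1);  v_rel = (10, 0),  |v_rel|² = 100
v_rel×d = (10)·(1) − (0)·(-24) = 10
since m = R²·100 − 10²:  R² = (100 + 2400) / 100 = 25
R = √25 = 5  ⇒  r_B = 5 − 2 = 3

rB=3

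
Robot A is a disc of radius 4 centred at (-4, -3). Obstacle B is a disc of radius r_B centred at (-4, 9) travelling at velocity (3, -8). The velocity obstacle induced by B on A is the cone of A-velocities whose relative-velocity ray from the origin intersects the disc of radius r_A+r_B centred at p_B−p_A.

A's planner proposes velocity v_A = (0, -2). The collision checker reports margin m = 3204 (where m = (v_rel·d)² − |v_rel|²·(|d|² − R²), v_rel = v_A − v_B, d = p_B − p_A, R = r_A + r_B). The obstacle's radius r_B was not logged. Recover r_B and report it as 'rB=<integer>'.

m = 3204
d = (0, 12);  v_rel = (-3, 6),  |v_rel|² = 45
v_rel×d = (-3)·(12) − (6)·(0) = -36
since m = R²·45 − (-36)²:  R² = (1296 + 3204) / 45 = 100
R = √100 = 10  ⇒  r_B = 10 − 4 = 6

rB=6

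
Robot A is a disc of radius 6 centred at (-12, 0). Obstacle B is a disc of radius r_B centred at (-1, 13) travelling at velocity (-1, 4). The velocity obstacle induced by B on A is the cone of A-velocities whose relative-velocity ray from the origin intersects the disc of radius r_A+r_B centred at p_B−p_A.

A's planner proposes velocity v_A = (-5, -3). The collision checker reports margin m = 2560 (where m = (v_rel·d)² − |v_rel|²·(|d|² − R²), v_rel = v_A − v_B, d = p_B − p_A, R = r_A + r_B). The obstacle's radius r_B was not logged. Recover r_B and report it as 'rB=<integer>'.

m = 2560
d = (11, 13);  v_rel = (-4, -7),  |v_rel|² = 65
v_rel×d = (-4)·(13) − (-7)·(11) = 25
since m = R²·65 − 25²:  R² = (625 + 2560) / 65 = 49
R = √49 = 7  ⇒  r_B = 7 − 6 = 1

rB=1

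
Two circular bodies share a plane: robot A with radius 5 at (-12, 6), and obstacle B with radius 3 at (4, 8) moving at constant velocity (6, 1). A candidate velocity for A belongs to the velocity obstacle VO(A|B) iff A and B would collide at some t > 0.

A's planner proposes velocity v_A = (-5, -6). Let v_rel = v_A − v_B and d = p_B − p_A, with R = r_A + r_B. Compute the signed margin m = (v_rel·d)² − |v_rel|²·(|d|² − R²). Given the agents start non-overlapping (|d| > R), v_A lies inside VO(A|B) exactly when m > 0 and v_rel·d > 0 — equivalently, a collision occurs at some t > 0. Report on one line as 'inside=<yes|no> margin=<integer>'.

d = (16, 2),  |d|² = 260;  R = 5+3 = 8,  c = 260−8² = 196
v_rel = (-11, -7),  |v_rel|² = 170;  v_rel·d = (-11)·(16) + (-7)·(2) = -190
170·t² + 380·t + 196 = 0  ⇒  m = (-190)² − 170·196 = 2780
m = 2780 > 0,  v_rel·d = -190 < 0  ⇒  outside

inside=no margin=2780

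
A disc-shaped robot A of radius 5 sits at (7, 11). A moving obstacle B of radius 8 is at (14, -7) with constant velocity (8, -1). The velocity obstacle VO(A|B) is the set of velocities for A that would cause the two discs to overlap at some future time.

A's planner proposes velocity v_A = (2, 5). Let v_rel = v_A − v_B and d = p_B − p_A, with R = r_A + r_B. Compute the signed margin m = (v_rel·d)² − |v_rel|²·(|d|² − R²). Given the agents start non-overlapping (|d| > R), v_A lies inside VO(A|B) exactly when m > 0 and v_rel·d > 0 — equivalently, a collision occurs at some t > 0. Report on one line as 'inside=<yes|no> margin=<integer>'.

d = (7, -18),  |d|² = 373;  R = 5+8 = 13,  c = 373−13² = 204
v_rel = (-6, 6),  |v_rel|² = 72;  v_rel·d = (-6)·(7) + (6)·(-18) = -150
72·t² + 300·t + 204 = 0  ⇒  m = (-150)² − 72·204 = 7812
m = 7812 > 0,  v_rel·d = -150 < 0  ⇒  outside

inside=no margin=7812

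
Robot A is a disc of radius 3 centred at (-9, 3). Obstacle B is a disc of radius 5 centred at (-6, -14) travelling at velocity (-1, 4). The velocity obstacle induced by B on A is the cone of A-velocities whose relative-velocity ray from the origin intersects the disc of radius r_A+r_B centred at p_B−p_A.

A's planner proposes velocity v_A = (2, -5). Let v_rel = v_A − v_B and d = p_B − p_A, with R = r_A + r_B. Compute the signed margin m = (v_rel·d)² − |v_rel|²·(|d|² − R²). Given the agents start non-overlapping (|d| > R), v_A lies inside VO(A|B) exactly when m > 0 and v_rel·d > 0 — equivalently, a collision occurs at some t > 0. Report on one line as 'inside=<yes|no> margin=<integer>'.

d = (3, -17),  |d|² = 298;  R = 3+5 = 8,  c = 298−8² = 234
v_rel = (3, -9),  |v_rel|² = 90;  v_rel·d = (3)·(3) + (-9)·(-17) = 162
90·t² − 324·t + 234 = 0  ⇒  m = 162² − 90·234 = 5184
m = 5184 > 0,  v_rel·d = 162 > 0  ⇒  inside

inside=yes margin=5184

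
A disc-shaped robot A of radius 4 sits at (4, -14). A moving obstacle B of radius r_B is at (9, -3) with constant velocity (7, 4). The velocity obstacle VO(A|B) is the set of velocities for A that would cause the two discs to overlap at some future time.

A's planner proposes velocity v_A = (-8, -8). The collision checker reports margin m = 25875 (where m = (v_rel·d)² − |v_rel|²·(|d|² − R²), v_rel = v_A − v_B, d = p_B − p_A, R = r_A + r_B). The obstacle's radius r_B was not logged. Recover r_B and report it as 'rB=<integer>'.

m = 25875
d = (5, 11);  v_rel = (-15, -12),  |v_rel|² = 369
v_rel×d = (-15)·(11) − (-12)·(5) = -105
since m = R²·369 − (-105)²:  R² = (11025 + 25875) / 369 = 100
R = √100 = 10  ⇒  r_B = 10 − 4 = 6

rB=6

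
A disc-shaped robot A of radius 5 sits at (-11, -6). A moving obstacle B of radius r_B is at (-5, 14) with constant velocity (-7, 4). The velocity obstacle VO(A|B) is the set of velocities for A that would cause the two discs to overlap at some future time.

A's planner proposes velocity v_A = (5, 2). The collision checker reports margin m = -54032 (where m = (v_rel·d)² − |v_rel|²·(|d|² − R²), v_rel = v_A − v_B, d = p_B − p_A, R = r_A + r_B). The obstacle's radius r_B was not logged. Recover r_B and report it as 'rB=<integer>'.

m = -54032
d = (6, 20);  v_rel = (12, -2),  |v_rel|² = 148
v_rel×d = (12)·(20) − (-2)·(6) = 252
since m = R²·148 − 252²:  R² = (63504 + -54032) / 148 = 64
R = √64 = 8  ⇒  r_B = 8 − 5 = 3

rB=3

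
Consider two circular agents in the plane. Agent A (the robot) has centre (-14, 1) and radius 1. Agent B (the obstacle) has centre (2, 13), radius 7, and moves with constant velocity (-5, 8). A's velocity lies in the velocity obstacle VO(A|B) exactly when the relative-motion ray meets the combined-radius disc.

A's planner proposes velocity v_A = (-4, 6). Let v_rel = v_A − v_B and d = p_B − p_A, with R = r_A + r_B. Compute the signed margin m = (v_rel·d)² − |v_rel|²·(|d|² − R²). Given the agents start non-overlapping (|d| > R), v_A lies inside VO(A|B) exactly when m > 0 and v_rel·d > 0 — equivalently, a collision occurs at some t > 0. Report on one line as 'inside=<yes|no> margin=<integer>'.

d = (16, 12),  |d|² = 400;  R = 1+7 = 8,  c = 400−8² = 336
v_rel = (1, -2),  |v_rel|² = 5;  v_rel·d = (1)·(16) + (-2)·(12) = -8
5·t² + 16·t + 336 = 0  ⇒  m = (-8)² − 5·336 = -1616
m = -1616 < 0,  v_rel·d = -8 < 0  ⇒  outside

inside=no margin=-1616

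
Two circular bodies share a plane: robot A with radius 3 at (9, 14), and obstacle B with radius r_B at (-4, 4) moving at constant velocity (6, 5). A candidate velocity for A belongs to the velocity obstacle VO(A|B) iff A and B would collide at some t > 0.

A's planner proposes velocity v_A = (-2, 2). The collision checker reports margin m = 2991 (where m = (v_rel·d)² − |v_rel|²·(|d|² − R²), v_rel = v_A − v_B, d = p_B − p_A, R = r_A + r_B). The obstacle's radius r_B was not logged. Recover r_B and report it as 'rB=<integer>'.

m = 2991
d = (-13, -10);  v_rel = (-8, -3),  |v_rel|² = 73
v_rel×d = (-8)·(-10) − (-3)·(-13) = 41
since m = R²·73 − 41²:  R² = (1681 + 2991) / 73 = 64
R = √64 = 8  ⇒  r_B = 8 − 3 = 5

rB=5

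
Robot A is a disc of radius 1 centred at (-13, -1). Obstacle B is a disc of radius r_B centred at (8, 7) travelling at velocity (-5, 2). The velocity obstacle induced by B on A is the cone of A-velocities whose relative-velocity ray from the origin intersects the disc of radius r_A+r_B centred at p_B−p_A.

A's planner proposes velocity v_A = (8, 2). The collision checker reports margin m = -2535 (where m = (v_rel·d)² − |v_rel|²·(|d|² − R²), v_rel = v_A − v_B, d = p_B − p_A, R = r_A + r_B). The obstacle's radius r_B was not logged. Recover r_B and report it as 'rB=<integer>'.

m = -2535
d = (21, 8);  v_rel = (13, 0),  |v_rel|² = 169
v_rel×d = (13)·(8) − (0)·(21) = 104
since m = R²·169 − 104²:  R² = (10816 + -2535) / 169 = 49
R = √49 = 7  ⇒  r_B = 7 − 1 = 6

rB=6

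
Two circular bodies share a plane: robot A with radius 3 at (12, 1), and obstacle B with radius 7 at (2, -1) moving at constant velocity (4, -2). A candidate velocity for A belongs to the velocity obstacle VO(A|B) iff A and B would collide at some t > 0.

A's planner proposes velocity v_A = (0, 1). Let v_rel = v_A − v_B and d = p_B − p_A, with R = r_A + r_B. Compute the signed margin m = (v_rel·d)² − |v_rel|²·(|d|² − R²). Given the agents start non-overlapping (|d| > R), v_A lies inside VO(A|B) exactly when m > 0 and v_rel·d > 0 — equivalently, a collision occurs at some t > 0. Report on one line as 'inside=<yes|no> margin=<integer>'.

d = (-10, -2),  |d|² = 104;  R = 3+7 = 10,  c = 104−10² = 4
v_rel = (-4, 3),  |v_rel|² = 25;  v_rel·d = (-4)·(-10) + (3)·(-2) = 34
25·t² − 68·t + 4 = 0  ⇒  m = 34² − 25·4 = 1056
m = 1056 > 0,  v_rel·d = 34 > 0  ⇒  inside

inside=yes margin=1056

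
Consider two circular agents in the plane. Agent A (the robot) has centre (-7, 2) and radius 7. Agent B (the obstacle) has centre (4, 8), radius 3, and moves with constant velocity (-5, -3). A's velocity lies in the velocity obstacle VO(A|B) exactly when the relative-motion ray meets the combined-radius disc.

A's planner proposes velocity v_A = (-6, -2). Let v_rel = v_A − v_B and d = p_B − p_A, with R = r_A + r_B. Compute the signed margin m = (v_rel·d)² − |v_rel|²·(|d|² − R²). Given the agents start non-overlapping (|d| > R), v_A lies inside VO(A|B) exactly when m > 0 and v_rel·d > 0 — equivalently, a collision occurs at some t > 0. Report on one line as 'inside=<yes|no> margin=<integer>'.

d = (11, 6),  |d|² = 157;  R = 7+3 = 10,  c = 157−10² = 57
v_rel = (-1, 1),  |v_rel|² = 2;  v_rel·d = (-1)·(11) + (1)·(6) = -5
2·t² + 10·t + 57 = 0  ⇒  m = (-5)² − 2·57 = -89
m = -89 < 0,  v_rel·d = -5 < 0  ⇒  outside

inside=no margin=-89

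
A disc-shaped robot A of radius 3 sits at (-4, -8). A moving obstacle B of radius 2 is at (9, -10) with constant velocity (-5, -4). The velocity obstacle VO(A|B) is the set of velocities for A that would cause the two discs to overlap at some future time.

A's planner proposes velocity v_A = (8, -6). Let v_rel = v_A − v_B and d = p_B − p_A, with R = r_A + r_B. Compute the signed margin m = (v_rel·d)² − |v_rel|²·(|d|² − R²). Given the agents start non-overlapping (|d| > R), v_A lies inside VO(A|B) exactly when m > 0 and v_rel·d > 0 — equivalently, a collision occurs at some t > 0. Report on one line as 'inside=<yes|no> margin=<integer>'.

d = (13, -2),  |d|² = 173;  R = 3+2 = 5,  c = 173−5² = 148
v_rel = (13, -2),  |v_rel|² = 173;  v_rel·d = (13)·(13) + (-2)·(-2) = 173
173·t² − 346·t + 148 = 0  ⇒  m = 173² − 173·148 = 4325
m = 4325 > 0,  v_rel·d = 173 > 0  ⇒  inside

inside=yes margin=4325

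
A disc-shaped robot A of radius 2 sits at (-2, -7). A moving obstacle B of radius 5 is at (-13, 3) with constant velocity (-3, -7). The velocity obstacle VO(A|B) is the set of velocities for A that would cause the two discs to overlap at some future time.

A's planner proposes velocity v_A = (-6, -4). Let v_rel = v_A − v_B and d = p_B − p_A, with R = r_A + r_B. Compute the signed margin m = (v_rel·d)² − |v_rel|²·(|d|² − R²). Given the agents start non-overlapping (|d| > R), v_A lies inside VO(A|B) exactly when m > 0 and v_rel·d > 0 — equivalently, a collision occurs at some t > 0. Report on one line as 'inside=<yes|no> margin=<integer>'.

d = (-11, 10),  |d|² = 221;  R = 2+5 = 7,  c = 221−7² = 172
v_rel = (-3, 3),  |v_rel|² = 18;  v_rel·d = (-3)·(-11) + (3)·(10) = 63
18·t² − 126·t + 172 = 0  ⇒  m = 63² − 18·172 = 873
m = 873 > 0,  v_rel·d = 63 > 0  ⇒  inside

inside=yes margin=873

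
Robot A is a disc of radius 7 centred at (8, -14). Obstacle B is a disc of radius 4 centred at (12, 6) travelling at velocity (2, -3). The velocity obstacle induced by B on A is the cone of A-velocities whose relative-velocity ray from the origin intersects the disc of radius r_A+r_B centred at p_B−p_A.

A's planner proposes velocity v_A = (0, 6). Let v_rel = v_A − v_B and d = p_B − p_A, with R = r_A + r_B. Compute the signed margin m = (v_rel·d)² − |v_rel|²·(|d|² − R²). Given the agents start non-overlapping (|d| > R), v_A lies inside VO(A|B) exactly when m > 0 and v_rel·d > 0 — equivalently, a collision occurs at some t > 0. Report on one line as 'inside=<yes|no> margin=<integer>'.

d = (4, 20),  |d|² = 416;  R = 7+4 = 11,  c = 416−11² = 295
v_rel = (-2, 9),  |v_rel|² = 85;  v_rel·d = (-2)·(4) + (9)·(20) = 172
85·t² − 344·t + 295 = 0  ⇒  m = 172² − 85·295 = 4509
m = 4509 > 0,  v_rel·d = 172 > 0  ⇒  inside

inside=yes margin=4509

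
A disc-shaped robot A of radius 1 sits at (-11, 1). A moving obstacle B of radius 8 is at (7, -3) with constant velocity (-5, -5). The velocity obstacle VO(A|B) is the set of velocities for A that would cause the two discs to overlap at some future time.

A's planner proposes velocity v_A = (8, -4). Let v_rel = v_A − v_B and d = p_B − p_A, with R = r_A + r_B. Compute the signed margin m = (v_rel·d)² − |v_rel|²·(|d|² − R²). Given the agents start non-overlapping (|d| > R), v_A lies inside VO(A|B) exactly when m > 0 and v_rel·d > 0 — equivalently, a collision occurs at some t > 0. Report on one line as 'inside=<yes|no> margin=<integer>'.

d = (18, -4),  |d|² = 340;  R = 1+8 = 9,  c = 340−9² = 259
v_rel = (13, 1),  |v_rel|² = 170;  v_rel·d = (13)·(18) + (1)·(-4) = 230
170·t² − 460·t + 259 = 0  ⇒  m = 230² − 170·259 = 8870
m = 8870 > 0,  v_rel·d = 230 > 0  ⇒  inside

inside=yes margin=8870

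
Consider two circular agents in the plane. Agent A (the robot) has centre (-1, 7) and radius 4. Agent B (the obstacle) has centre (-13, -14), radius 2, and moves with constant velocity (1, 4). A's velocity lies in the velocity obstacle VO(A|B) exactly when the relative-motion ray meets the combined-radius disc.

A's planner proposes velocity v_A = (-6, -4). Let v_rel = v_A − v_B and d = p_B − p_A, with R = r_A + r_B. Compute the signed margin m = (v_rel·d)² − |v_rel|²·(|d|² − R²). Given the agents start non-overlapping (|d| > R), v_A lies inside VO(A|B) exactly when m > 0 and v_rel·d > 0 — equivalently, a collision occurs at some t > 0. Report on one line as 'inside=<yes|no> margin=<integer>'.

d = (-12, -21),  |d|² = 585;  R = 4+2 = 6,  c = 585−6² = 549
v_rel = (-7, -8),  |v_rel|² = 113;  v_rel·d = (-7)·(-12) + (-8)·(-21) = 252
113·t² − 504·t + 549 = 0  ⇒  m = 252² − 113·549 = 1467
m = 1467 > 0,  v_rel·d = 252 > 0  ⇒  inside

inside=yes margin=1467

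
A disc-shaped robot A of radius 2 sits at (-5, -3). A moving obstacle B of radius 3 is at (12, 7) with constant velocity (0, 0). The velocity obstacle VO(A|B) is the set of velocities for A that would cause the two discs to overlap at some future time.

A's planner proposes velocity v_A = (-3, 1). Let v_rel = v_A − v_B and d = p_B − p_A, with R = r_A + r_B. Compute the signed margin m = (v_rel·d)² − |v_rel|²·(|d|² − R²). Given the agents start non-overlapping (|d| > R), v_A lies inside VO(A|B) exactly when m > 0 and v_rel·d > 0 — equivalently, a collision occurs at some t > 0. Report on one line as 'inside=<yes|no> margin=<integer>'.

d = (17, 10),  |d|² = 389;  R = 2+3 = 5,  c = 389−5² = 364
v_rel = (-3, 1),  |v_rel|² = 10;  v_rel·d = (-3)·(17) + (1)·(10) = -41
10·t² + 82·t + 364 = 0  ⇒  m = (-41)² − 10·364 = -1959
m = -1959 < 0,  v_rel·d = -41 < 0  ⇒  outside

inside=no margin=-1959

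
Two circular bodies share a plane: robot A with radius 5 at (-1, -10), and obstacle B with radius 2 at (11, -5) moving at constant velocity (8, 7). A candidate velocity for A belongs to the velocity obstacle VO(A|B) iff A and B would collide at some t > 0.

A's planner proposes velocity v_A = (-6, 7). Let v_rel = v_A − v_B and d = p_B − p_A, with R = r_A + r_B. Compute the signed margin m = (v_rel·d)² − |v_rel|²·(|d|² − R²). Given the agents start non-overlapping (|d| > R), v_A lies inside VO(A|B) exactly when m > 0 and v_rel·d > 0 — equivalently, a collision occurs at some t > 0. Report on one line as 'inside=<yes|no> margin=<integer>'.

d = (12, 5),  |d|² = 169;  R = 5+2 = 7,  c = 169−7² = 120
v_rel = (-14, 0),  |v_rel|² = 196;  v_rel·d = (-14)·(12) + (0)·(5) = -168
196·t² + 336·t + 120 = 0  ⇒  m = (-168)² − 196·120 = 4704
m = 4704 > 0,  v_rel·d = -168 < 0  ⇒  outside

inside=no margin=4704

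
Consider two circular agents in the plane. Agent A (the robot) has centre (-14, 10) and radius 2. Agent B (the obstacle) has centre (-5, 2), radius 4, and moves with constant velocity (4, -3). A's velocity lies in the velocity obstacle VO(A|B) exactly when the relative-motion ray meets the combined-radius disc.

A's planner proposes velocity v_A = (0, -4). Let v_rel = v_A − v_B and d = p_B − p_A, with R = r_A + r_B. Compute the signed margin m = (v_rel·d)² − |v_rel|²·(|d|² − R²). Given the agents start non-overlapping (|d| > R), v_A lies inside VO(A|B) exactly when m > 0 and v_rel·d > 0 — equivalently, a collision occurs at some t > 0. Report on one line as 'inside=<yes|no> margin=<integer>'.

d = (9, -8),  |d|² = 145;  R = 2+4 = 6,  c = 145−6² = 109
v_rel = (-4, -1),  |v_rel|² = 17;  v_rel·d = (-4)·(9) + (-1)·(-8) = -28
17·t² + 56·t + 109 = 0  ⇒  m = (-28)² − 17·109 = -1069
m = -1069 < 0,  v_rel·d = -28 < 0  ⇒  outside

inside=no margin=-1069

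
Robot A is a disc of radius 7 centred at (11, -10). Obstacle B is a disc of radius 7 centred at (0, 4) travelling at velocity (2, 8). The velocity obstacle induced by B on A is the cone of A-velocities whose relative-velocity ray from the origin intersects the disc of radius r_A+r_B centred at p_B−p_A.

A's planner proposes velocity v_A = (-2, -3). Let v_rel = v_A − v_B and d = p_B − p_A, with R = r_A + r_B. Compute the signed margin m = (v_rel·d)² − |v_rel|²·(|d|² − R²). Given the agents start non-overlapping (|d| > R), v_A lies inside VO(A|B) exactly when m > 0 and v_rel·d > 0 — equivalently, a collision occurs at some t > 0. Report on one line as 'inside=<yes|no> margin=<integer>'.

d = (-11, 14),  |d|² = 317;  R = 7+7 = 14,  c = 317−14² = 121
v_rel = (-4, -11),  |v_rel|² = 137;  v_rel·d = (-4)·(-11) + (-11)·(14) = -110
137·t² + 220·t + 121 = 0  ⇒  m = (-110)² − 137·121 = -4477
m = -4477 < 0,  v_rel·d = -110 < 0  ⇒  outside

inside=no margin=-4477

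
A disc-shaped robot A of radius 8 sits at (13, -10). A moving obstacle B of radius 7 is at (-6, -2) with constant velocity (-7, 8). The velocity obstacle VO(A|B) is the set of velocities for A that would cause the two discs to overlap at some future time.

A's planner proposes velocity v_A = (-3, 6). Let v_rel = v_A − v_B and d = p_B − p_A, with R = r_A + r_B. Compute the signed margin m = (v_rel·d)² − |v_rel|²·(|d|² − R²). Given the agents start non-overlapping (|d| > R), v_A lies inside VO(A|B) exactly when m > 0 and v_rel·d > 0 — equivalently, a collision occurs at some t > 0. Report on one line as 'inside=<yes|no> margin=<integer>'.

d = (-19, 8),  |d|² = 425;  R = 8+7 = 15,  c = 425−15² = 200
v_rel = (4, -2),  |v_rel|² = 20;  v_rel·d = (4)·(-19) + (-2)·(8) = -92
20·t² + 184·t + 200 = 0  ⇒  m = (-92)² − 20·200 = 4464
m = 4464 > 0,  v_rel·d = -92 < 0  ⇒  outside

inside=no margin=4464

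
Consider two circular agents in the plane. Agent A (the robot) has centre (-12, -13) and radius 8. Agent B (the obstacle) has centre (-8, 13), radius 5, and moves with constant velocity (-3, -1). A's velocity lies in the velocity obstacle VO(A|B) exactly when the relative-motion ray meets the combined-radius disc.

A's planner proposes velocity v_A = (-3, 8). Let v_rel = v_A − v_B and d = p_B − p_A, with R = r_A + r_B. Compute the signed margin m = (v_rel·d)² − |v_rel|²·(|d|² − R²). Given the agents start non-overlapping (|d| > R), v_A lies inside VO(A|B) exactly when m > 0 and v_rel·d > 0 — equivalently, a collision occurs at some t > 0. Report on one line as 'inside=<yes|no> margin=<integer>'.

d = (4, 26),  |d|² = 692;  R = 8+5 = 13,  c = 692−13² = 523
v_rel = (0, 9),  |v_rel|² = 81;  v_rel·d = (0)·(4) + (9)·(26) = 234
81·t² − 468·t + 523 = 0  ⇒  m = 234² − 81·523 = 12393
m = 12393 > 0,  v_rel·d = 234 > 0  ⇒  inside

inside=yes margin=12393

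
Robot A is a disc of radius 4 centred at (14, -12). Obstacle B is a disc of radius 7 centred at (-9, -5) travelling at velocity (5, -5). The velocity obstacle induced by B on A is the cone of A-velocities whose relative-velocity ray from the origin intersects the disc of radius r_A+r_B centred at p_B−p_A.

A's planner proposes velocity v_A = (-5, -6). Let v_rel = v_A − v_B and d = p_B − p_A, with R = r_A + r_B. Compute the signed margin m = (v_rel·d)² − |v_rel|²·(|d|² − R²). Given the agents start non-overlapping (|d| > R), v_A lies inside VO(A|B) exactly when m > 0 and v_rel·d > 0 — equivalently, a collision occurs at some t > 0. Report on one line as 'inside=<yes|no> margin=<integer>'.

d = (-23, 7),  |d|² = 578;  R = 4+7 = 11,  c = 578−11² = 457
v_rel = (-10, -1),  |v_rel|² = 101;  v_rel·d = (-10)·(-23) + (-1)·(7) = 223
101·t² − 446·t + 457 = 0  ⇒  m = 223² − 101·457 = 3572
m = 3572 > 0,  v_rel·d = 223 > 0  ⇒  inside

inside=yes margin=3572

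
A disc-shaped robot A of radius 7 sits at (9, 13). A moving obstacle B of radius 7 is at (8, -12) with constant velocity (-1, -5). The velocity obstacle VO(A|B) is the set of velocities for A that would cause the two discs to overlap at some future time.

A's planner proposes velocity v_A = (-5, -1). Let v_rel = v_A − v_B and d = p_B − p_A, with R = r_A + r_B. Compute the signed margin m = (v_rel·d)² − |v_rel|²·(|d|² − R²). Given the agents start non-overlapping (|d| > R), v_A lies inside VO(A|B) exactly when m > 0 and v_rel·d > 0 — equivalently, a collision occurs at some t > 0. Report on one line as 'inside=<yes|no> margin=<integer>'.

d = (-1, -25),  |d|² = 626;  R = 7+7 = 14,  c = 626−14² = 430
v_rel = (-4, 4),  |v_rel|² = 32;  v_rel·d = (-4)·(-1) + (4)·(-25) = -96
32·t² + 192·t + 430 = 0  ⇒  m = (-96)² − 32·430 = -4544
m = -4544 < 0,  v_rel·d = -96 < 0  ⇒  outside

inside=no margin=-4544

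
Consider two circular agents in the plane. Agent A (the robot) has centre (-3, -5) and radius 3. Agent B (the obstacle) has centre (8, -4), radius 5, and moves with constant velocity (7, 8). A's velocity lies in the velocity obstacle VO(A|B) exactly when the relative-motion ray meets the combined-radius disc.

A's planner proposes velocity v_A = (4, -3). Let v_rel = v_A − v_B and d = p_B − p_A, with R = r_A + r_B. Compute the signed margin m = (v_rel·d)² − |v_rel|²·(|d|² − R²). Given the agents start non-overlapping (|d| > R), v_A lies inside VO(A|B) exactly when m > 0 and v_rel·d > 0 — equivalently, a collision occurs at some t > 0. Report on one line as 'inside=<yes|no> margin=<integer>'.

d = (11, 1),  |d|² = 122;  R = 3+5 = 8,  c = 122−8² = 58
v_rel = (-3, -11),  |v_rel|² = 130;  v_rel·d = (-3)·(11) + (-11)·(1) = -44
130·t² + 88·t + 58 = 0  ⇒  m = (-44)² − 130·58 = -5604
m = -5604 < 0,  v_rel·d = -44 < 0  ⇒  outside

inside=no margin=-5604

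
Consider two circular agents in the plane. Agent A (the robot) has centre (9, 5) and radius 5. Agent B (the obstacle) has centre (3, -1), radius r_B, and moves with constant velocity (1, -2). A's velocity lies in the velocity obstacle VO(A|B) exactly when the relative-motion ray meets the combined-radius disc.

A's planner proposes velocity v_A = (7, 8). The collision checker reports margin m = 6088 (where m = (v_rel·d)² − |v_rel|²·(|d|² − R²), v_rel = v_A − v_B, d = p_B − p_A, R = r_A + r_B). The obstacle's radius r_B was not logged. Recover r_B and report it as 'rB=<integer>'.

m = 6088
d = (-6, -6);  v_rel = (6, 10),  |v_rel|² = 136
v_rel×d = (6)·(-6) − (10)·(-6) = 24
since m = R²·136 − 24²:  R² = (576 + 6088) / 136 = 49
R = √49 = 7  ⇒  r_B = 7 − 5 = 2

rB=2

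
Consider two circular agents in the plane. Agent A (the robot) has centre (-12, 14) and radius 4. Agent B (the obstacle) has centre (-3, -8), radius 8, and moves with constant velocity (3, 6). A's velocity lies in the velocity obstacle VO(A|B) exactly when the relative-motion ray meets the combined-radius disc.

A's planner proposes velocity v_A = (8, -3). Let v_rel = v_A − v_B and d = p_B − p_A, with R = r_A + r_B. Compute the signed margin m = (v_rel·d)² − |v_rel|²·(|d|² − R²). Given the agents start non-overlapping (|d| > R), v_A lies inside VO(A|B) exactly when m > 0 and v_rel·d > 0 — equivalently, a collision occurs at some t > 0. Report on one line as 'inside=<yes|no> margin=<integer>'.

d = (9, -22),  |d|² = 565;  R = 4+8 = 12,  c = 565−12² = 421
v_rel = (5, -9),  |v_rel|² = 106;  v_rel·d = (5)·(9) + (-9)·(-22) = 243
106·t² − 486·t + 421 = 0  ⇒  m = 243² − 106·421 = 14423
m = 14423 > 0,  v_rel·d = 243 > 0  ⇒  inside

inside=yes margin=14423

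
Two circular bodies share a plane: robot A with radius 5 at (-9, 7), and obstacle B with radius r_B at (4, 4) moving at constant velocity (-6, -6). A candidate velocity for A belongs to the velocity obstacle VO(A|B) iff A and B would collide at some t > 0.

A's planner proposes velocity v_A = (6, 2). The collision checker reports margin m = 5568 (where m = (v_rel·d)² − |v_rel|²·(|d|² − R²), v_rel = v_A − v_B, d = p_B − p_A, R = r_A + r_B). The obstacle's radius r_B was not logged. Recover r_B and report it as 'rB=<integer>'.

m = 5568
d = (13, -3);  v_rel = (12, 8),  |v_rel|² = 208
v_rel×d = (12)·(-3) − (8)·(13) = -140
since m = R²·208 − (-140)²:  R² = (19600 + 5568) / 208 = 121
R = √121 = 11  ⇒  r_B = 11 − 5 = 6

rB=6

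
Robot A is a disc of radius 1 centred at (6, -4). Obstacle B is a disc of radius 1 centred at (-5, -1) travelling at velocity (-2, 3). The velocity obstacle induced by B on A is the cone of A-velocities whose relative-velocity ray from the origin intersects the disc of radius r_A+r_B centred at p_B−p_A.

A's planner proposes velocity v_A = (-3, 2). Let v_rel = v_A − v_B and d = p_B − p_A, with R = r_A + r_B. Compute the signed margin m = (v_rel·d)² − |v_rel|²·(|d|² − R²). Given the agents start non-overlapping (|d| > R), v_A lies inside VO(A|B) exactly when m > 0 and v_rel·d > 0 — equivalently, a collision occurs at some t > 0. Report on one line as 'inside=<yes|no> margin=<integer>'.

d = (-11, 3),  |d|² = 130;  R = 1+1 = 2,  c = 130−2² = 126
v_rel = (-1, -1),  |v_rel|² = 2;  v_rel·d = (-1)·(-11) + (-1)·(3) = 8
2·t² − 16·t + 126 = 0  ⇒  m = 8² − 2·126 = -188
m = -188 < 0,  v_rel·d = 8 > 0  ⇒  outside

inside=no margin=-188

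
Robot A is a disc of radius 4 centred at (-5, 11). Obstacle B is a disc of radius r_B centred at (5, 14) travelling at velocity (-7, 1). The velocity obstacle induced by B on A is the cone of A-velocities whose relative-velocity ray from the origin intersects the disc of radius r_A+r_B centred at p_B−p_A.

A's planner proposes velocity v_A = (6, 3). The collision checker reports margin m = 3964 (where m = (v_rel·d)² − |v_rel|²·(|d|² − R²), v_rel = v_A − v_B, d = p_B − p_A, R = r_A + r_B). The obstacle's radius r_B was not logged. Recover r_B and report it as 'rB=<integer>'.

m = 3964
d = (10, 3);  v_rel = (13, 2),  |v_rel|² = 173
v_rel×d = (13)·(3) − (2)·(10) = 19
since m = R²·173 − 19²:  R² = (361 + 3964) / 173 = 25
R = √25 = 5  ⇒  r_B = 5 − 4 = 1

rB=1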